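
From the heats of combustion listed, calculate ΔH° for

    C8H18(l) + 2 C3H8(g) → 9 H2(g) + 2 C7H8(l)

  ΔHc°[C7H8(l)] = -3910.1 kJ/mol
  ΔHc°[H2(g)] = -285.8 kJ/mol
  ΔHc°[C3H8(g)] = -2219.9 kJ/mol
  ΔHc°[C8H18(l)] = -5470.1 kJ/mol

Using ΔH = Σ nΔHc°(reactants) − Σ nΔHc°(products):
= [1·(-5470.1) + 2·(-2219.9)] − [9·(-285.8) + 2·(-3910.1)]
= 482.5 kJ/mol

ΔH° = 482.5 kJ/mol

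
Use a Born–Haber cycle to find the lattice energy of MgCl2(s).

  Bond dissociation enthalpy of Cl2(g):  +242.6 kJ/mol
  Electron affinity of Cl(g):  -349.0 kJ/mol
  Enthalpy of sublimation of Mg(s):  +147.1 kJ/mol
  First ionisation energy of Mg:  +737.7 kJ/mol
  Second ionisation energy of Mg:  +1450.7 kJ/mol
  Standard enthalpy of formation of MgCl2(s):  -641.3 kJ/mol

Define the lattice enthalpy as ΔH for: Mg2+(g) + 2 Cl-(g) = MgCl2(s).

U = -2521.4 kJ/mol

ΔHf° = 1·ΔHsub + 1·(ΣIE) + 1·D(Cl2) + 2·EA + U
-641.3 = 1·(+147.1) + 1·(+2188.4) + 1·(+242.6) + 2·(-349.0) + U
U = -641.3 − (+1880.1) = -2521.4 kJ/mol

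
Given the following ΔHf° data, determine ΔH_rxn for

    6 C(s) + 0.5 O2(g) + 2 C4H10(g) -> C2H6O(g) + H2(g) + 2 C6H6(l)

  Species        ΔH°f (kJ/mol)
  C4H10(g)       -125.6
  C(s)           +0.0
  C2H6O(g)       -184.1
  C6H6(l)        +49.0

ΔH_rxn = 165.1 kJ/mol

ΔH°rxn = Σ nΔHf°(products) − Σ nΔHf°(reactants).
Products: 1·(-184.1) + 1·(+0.0) + 2·(+49.0) = -86.1
Reactants: 6·(+0.0) + 1/2·(+0.0) + 2·(-125.6) = -251.2
ΔH_rxn = (-86.1) − (-251.2) = 165.1 kJ/mol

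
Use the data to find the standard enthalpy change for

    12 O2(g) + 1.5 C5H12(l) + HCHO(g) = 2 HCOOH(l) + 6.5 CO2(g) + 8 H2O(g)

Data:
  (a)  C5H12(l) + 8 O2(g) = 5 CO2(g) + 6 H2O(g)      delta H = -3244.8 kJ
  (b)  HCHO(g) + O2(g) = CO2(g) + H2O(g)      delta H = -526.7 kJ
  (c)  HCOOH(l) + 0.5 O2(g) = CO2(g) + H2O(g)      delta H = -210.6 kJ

delta H = -4972.7 kJ

(a) × 3/2 (scale by 3/2 for the 3/2 C5H12(l)): (3/2)·(-3244.8) = -4867.2 kJ
(b) as written (HCHO(g) already on the reactant side): -526.7 kJ
(c) reversed and × 2 (reverse to put HCOOH(l) on the product side; scale by 2 for the 2 HCOOH(l)): (-2)·(-210.6) = +421.2 kJ
delta H = (3/2)·(-3244.8) + (1)·(-526.7) + (-2)·(-210.6) = -4972.7 kJ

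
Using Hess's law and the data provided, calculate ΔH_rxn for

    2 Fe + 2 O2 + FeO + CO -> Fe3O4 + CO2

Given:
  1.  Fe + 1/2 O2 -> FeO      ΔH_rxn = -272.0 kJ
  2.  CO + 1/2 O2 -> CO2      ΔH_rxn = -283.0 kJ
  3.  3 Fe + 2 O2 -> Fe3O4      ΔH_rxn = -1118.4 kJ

ΔH_rxn = -1129.4 kJ

eq. 1 reversed (reverse to put FeO on the reactant side): +272.0 kJ
eq. 2 as written (CO already on the reactant side): -283.0 kJ
eq. 3 as written (Fe3O4 already on the product side): -1118.4 kJ
ΔH_rxn = (-1)·(-272.0) + (1)·(-283.0) + (1)·(-1118.4) = -1129.4 kJ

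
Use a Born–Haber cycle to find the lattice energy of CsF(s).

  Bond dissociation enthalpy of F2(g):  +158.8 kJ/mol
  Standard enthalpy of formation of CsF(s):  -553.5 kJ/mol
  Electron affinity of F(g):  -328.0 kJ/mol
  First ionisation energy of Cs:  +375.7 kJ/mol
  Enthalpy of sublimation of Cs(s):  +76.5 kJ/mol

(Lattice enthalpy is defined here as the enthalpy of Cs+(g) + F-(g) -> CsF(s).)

ΔHf° = 1·ΔHsub + 1·(ΣIE) + 1/2·D(F2) + 1·EA + U
-553.5 = 1·(+76.5) + 1·(+375.7) + 1/2·(+158.8) + 1·(-328.0) + U
U = -553.5 − (+203.6) = -757.1 kJ/mol

U = -757.1 kJ/mol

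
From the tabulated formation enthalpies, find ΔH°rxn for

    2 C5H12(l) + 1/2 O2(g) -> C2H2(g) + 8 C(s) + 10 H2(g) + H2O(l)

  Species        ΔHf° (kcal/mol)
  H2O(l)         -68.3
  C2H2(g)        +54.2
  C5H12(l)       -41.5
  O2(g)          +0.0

ΔH°rxn = 68.9 kcal/mol

Products: 1·(+54.2) + 8·(+0.0) + 10·(+0.0) + 1·(-68.3) = -14.1
Reactants: 2·(-41.5) + 1/2·(+0.0) = -83.0
ΔH°rxn = (-14.1) − (-83.0) = 68.9 kcal/mol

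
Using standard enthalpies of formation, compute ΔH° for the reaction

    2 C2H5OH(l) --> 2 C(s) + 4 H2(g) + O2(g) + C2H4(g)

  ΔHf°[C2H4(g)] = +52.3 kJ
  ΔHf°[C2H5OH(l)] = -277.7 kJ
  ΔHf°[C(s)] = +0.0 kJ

Products: 2·(+0.0) + 4·(+0.0) + 1·(+0.0) + 1·(+52.3) = +52.3
Reactants: 2·(-277.7) = -555.4
ΔH° = (+52.3) − (-555.4) = 607.7 kJ

ΔH° = 607.7 kJ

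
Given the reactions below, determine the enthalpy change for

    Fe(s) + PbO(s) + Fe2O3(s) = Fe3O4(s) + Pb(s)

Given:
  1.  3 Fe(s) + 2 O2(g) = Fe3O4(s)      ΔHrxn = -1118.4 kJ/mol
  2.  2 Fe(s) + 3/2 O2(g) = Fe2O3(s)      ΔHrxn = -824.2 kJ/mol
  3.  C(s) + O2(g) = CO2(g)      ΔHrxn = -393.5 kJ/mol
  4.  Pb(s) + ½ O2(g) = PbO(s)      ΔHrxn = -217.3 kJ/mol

ΔHrxn = -76.9 kJ/mol

eq. 1 as written: -1118.4 kJ/mol
eq. 2 reversed: +824.2 kJ/mol
eq. 3: not needed.
eq. 4 reversed: +217.3 kJ/mol
Since enthalpy is a state function, ΔHrxn = (-1118.4) + (+824.2) + (+217.3) = -76.9 kJ/mol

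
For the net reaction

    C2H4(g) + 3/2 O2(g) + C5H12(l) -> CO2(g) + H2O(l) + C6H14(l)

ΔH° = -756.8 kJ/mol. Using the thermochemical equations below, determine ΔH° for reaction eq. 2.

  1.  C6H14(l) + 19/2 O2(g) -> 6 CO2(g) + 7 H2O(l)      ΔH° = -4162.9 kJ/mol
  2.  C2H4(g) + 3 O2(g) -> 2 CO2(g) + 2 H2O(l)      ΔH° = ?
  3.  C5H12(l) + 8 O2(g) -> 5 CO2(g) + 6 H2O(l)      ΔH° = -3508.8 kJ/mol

eq. 1 reversed: +4162.9 kJ/mol
eq. 2 as written: contributes x
eq. 3 as written: -3508.8 kJ/mol
-756.8 = (+4162.9) + (-3508.8) + x
x = (-756.8 − (+654.1)) / (1) = -1410.9 kJ/mol

ΔH° = -1410.9 kJ/mol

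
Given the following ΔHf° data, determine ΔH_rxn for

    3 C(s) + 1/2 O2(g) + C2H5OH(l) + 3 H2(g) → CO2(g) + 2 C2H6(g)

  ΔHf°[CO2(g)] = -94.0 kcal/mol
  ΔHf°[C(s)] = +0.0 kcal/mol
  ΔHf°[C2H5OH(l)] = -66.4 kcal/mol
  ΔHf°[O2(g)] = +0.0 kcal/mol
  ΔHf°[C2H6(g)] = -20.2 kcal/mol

ΔH°rxn = Σ nΔHf°(products) − Σ nΔHf°(reactants).
Products: 1·(-94.0) + 2·(-20.2) = -134.4
Reactants: 3·(+0.0) + 1/2·(+0.0) + 1·(-66.4) + 3·(+0.0) = -66.4
ΔH_rxn = (-134.4) − (-66.4) = -68.0 kcal/mol

ΔH_rxn = -68.0 kcal/mol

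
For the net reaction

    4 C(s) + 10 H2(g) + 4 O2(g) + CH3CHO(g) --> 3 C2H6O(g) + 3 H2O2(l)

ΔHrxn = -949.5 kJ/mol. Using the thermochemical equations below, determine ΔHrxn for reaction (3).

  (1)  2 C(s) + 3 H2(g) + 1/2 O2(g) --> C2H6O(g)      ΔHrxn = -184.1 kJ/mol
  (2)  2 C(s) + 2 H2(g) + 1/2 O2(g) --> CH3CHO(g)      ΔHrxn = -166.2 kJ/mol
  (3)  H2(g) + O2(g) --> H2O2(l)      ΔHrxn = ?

ΔHrxn = -187.8 kJ/mol

(1) × 3: (3)·(-184.1) = -552.3 kJ/mol
(2) reversed: +166.2 kJ/mol
(3) × 3: contributes 3·x
-949.5 = (-552.3) + (+166.2) + 3·x
x = (-949.5 − (-386.1)) / (3) = -187.8 kJ/mol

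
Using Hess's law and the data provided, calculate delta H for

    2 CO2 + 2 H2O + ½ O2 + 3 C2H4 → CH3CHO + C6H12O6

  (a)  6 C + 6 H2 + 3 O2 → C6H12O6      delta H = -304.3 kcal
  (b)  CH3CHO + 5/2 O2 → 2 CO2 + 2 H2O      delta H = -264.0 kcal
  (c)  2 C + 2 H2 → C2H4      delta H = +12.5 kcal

(a) as written: -304.3 kcal
(b) reversed: +264.0 kcal
(c) reversed and × 3: (-3)·(+12.5) = -37.5 kcal
delta H = (1)·(-304.3) + (-1)·(-264.0) + (-3)·(+12.5) = -77.8 kcal

delta H = -77.8 kcal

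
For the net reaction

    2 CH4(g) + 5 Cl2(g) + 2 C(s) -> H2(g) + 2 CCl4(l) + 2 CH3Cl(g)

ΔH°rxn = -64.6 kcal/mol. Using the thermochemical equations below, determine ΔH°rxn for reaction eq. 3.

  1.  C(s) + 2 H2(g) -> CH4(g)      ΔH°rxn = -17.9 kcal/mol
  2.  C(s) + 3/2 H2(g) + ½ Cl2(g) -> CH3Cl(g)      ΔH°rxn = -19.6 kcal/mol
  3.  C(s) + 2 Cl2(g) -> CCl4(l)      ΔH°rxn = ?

eq. 1 reversed and × 2 (CH4(g) must end up as a reactant; scale by 2 for the 2 CH4(g)): (-2)·(-17.9) = +35.8 kcal/mol
eq. 2 × 2 (×2 to match 2 CH3Cl(g) in the target): (2)·(-19.6) = -39.2 kcal/mol
eq. 3 × 2 (×2 to match 2 CCl4(l) in the target): contributes 2·x
-64.6 = (+35.8) + (-39.2) + 2·x
x = (-64.6 − (-3.4)) / (2) = -30.6 kcal/mol

ΔH°rxn = -30.6 kcal/mol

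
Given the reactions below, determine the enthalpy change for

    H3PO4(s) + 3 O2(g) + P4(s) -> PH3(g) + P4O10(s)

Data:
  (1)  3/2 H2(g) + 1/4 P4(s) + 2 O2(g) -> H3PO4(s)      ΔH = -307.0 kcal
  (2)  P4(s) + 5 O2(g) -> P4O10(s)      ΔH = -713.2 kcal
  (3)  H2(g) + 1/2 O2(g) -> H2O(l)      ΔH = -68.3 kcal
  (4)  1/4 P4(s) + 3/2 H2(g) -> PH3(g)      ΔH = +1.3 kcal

ΔH = -404.9 kcal

(1) reversed: +307.0 kcal
(2) as written: -713.2 kcal
(3): not needed.
(4) as written: +1.3 kcal
ΔH = (-1)·(-307.0) + (1)·(-713.2) + (1)·(+1.3) = -404.9 kcal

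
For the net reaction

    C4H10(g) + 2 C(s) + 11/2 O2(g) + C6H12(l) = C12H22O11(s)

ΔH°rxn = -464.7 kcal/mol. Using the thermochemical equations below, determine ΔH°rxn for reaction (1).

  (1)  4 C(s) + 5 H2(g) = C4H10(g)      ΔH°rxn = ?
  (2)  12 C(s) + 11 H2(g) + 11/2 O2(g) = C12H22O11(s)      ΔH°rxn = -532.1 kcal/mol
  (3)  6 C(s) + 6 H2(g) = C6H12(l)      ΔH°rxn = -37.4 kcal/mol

(1) reversed: contributes −x
(2) as written: -532.1 kcal/mol
(3) reversed: +37.4 kcal/mol
-464.7 = (-532.1) + (+37.4) − x
x = (-464.7 − (-494.7)) / (-1) = -30.0 kcal/mol

ΔH°rxn = -30.0 kcal/mol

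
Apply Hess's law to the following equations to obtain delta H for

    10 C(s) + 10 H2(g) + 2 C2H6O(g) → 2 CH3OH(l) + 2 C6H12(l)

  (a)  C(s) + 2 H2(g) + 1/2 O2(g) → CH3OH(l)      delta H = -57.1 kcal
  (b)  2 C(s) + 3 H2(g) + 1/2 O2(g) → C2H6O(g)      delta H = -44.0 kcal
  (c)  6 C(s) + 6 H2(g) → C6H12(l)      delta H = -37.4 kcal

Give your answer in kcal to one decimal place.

delta H = -101.0 kcal

(a) × 2 (scale by 2 for the 2 CH3OH(l)): (2)·(-57.1) = -114.2 kcal
(b) reversed and × 2 (reverse to put C2H6O(g) on the reactant side; scale by 2 for the 2 C2H6O(g)): (-2)·(-44.0) = +88.0 kcal
(c) × 2 (scale by 2 for the 2 C6H12(l)): (2)·(-37.4) = -74.8 kcal
Combining the equations, delta H = (-114.2) + (+88.0) + (-74.8) = -101.0 kcal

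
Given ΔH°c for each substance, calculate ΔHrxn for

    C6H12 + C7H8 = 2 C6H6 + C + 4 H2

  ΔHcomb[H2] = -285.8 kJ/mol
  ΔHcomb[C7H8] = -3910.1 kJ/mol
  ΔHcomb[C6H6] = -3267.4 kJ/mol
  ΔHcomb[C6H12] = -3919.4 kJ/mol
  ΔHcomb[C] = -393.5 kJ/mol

ΔHrxn = 242.0 kJ/mol

Using ΔH = Σ nΔHc°(reactants) − Σ nΔHc°(products):
= [1·(-3919.4) + 1·(-3910.1)] − [2·(-3267.4) + 1·(-393.5) + 4·(-285.8)]
= 242.0 kJ/mol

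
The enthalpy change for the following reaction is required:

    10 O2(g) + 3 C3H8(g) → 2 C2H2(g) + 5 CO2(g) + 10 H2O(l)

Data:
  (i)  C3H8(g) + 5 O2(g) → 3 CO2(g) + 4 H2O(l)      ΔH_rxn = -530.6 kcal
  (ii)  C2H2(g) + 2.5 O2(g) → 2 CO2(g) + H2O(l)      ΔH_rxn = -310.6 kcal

ΔH_rxn = -970.6 kcal

(i) × 3: (3)·(-530.6) = -1591.8 kcal
(ii) reversed and × 2: (-2)·(-310.6) = +621.2 kcal
Summing the manipulated equations, ΔH_rxn = (3)·(-530.6) + (-2)·(-310.6) = -970.6 kcal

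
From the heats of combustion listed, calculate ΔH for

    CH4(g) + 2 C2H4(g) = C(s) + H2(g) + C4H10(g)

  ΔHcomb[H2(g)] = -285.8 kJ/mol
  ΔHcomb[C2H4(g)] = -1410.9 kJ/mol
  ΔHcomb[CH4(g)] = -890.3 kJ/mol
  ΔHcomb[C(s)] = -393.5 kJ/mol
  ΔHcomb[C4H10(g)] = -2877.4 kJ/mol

ΔH = -155.4 kJ/mol

Using ΔH = Σ nΔHc°(reactants) − Σ nΔHc°(products):
= [1·(-890.3) + 2·(-1410.9)] − [1·(-393.5) + 1·(-285.8) + 1·(-2877.4)]
= -155.4 kJ/mol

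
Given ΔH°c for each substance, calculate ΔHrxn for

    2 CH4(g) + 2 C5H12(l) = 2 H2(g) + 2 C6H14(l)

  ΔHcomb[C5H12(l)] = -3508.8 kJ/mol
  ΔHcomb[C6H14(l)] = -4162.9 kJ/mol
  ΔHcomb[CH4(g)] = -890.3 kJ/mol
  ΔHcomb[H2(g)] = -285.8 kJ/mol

Using ΔH = Σ nΔHc°(reactants) − Σ nΔHc°(products):
= [2·(-890.3) + 2·(-3508.8)] − [2·(-285.8) + 2·(-4162.9)]
= 99.2 kJ/mol

ΔHrxn = 99.2 kJ/mol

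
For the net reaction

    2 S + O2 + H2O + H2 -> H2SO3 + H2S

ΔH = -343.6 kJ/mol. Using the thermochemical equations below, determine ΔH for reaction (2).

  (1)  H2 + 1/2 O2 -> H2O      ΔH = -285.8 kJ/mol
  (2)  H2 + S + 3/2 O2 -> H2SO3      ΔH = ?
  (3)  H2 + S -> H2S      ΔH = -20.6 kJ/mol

(1) reversed: +285.8 kJ/mol
(2) as written: contributes x
(3) as written: -20.6 kJ/mol
-343.6 = (+285.8) + (-20.6) + x
x = (-343.6 − (+265.2)) / (1) = -608.8 kJ/mol

ΔH = -608.8 kJ/mol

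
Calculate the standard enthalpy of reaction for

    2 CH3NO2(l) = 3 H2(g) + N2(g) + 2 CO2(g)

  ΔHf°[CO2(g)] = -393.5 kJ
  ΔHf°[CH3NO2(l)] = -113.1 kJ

ΔH_rxn = -560.8 kJ

Products: 3·(+0.0) + 1·(+0.0) + 2·(-393.5) = -787.0
Reactants: 2·(-113.1) = -226.2
ΔH_rxn = (-787.0) − (-226.2) = -560.8 kJ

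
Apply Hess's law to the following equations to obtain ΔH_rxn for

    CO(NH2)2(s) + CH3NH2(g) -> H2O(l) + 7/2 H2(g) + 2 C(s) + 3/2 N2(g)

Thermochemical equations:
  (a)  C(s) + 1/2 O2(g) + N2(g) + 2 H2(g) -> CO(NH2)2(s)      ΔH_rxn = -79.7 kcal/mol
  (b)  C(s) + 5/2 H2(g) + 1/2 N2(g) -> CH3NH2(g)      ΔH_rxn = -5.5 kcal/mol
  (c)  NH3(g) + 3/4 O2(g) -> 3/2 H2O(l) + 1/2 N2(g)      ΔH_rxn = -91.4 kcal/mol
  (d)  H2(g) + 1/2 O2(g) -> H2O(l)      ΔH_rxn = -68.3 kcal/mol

(a) reversed (reverse to put CO(NH2)2(s) on the reactant side): +79.7 kcal/mol
(b) reversed (CH3NH2(g) must end up as a reactant): +5.5 kcal/mol
(c): not needed (NH3(g) appears nowhere else).
(d) as written: -68.3 kcal/mol
ΔH_rxn = (+79.7) + (+5.5) + (-68.3) = 16.9 kcal/mol

ΔH_rxn = 16.9 kcal/mol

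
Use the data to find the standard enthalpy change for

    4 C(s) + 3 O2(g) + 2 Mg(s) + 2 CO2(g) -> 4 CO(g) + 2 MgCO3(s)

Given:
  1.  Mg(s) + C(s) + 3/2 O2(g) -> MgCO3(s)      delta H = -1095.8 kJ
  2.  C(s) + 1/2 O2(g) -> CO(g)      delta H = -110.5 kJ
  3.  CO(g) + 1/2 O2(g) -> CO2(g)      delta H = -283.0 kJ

delta H = -1846.6 kJ

eq. 1 × 2: (2)·(-1095.8) = -2191.6 kJ
eq. 2 × 2: (2)·(-110.5) = -221.0 kJ
eq. 3 reversed and × 2: (-2)·(-283.0) = +566.0 kJ
Combining the equations, delta H = (2)·(-1095.8) + (2)·(-110.5) + (-2)·(-283.0) = -1846.6 kJ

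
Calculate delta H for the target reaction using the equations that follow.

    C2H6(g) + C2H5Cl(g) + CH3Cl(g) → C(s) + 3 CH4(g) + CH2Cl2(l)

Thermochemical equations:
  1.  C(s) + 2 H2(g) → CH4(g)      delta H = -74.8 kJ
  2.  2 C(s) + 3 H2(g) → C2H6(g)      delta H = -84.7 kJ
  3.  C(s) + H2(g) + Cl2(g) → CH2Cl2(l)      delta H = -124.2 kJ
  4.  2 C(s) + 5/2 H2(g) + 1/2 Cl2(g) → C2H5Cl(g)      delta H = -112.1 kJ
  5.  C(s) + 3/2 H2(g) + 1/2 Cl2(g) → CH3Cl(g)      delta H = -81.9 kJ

delta H = -69.9 kJ

eq. 1 × 3: (3)·(-74.8) = -224.4 kJ
eq. 2 reversed: +84.7 kJ
eq. 3 as written: -124.2 kJ
eq. 4 reversed: +112.1 kJ
eq. 5 reversed: +81.9 kJ
Combining the equations, delta H = (3)·(-74.8) + (-1)·(-84.7) + (1)·(-124.2) + (-1)·(-112.1) + (-1)·(-81.9) = -69.9 kJ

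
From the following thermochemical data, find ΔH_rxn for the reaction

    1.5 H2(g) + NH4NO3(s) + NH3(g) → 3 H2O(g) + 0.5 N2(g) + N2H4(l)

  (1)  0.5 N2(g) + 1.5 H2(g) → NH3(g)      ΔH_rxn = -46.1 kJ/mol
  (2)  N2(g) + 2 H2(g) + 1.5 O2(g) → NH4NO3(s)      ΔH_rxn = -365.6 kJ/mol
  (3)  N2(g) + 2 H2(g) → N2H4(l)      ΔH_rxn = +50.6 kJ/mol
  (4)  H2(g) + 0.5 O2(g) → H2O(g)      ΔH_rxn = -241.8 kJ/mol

ΔH_rxn = -263.1 kJ/mol

(1) reversed (reverse to put NH3(g) on the reactant side): +46.1 kJ/mol
(2) reversed (reverse to put NH4NO3(s) on the reactant side): +365.6 kJ/mol
(3) as written (N2H4(l) already on the product side): +50.6 kJ/mol
(4) × 3 (×3 to match 3 H2O(g) in the target): (3)·(-241.8) = -725.4 kJ/mol
ΔH_rxn = (+46.1) + (+365.6) + (+50.6) + (-725.4) = -263.1 kJ/mol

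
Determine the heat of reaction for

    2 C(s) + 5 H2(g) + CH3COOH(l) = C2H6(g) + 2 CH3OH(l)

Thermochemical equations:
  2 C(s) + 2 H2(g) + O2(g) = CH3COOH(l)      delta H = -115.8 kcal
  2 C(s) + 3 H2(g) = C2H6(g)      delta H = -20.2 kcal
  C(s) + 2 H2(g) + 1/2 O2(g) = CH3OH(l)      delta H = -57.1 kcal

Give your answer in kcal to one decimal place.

delta H = -18.6 kcal

equation 1 reversed (CH3COOH(l) must end up as a reactant): +115.8 kcal
equation 2 as written (C2H6(g) already on the product side): -20.2 kcal
equation 3 × 2 (scale by 2 for the 2 CH3OH(l)): (2)·(-57.1) = -114.2 kcal
Combining the equations, delta H = (-1)·(-115.8) + (1)·(-20.2) + (2)·(-57.1) = -18.6 kcal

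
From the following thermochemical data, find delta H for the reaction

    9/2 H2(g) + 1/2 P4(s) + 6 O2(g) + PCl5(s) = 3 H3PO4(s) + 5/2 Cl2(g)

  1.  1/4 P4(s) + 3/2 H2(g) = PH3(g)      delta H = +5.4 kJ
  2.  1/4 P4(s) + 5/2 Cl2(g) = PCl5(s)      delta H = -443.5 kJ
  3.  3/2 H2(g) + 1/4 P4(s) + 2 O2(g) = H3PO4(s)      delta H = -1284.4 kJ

delta H = -3409.7 kJ

eq. 1: not needed (PH3(g) appears nowhere else).
eq. 2 reversed (PCl5(s) must end up as a reactant): +443.5 kJ
eq. 3 × 3 (×3 to match 3 H3PO4(s) in the target): (3)·(-1284.4) = -3853.2 kJ
delta H = (+443.5) + (-3853.2) = -3409.7 kJ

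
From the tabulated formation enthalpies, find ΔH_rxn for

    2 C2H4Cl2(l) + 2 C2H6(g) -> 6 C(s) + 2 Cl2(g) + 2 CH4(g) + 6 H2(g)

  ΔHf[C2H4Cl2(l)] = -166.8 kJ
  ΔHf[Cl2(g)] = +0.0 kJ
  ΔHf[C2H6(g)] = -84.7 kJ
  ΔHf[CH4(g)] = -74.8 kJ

Products: 6·(+0.0) + 2·(+0.0) + 2·(-74.8) + 6·(+0.0) = -149.6
Reactants: 2·(-166.8) + 2·(-84.7) = -503.0
ΔH_rxn = (-149.6) − (-503.0) = 353.4 kJ

ΔH_rxn = 353.4 kJ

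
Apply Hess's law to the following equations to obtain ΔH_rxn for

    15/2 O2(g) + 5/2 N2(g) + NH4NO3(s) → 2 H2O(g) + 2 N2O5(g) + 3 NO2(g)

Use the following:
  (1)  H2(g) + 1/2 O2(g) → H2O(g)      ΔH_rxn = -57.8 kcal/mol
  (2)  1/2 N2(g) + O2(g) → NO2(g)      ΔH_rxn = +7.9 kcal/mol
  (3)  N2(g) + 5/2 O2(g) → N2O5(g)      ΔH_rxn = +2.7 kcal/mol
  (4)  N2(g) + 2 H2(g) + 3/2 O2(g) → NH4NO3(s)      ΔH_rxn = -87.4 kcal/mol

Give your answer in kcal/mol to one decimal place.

ΔH_rxn = 0.9 kcal/mol

(1) × 2: (2)·(-57.8) = -115.6 kcal/mol
(2) × 3: (3)·(+7.9) = +23.7 kcal/mol
(3) × 2: (2)·(+2.7) = +5.4 kcal/mol
(4) reversed: +87.4 kcal/mol
ΔH_rxn = (-115.6) + (+23.7) + (+5.4) + (+87.4) = 0.9 kcal/mol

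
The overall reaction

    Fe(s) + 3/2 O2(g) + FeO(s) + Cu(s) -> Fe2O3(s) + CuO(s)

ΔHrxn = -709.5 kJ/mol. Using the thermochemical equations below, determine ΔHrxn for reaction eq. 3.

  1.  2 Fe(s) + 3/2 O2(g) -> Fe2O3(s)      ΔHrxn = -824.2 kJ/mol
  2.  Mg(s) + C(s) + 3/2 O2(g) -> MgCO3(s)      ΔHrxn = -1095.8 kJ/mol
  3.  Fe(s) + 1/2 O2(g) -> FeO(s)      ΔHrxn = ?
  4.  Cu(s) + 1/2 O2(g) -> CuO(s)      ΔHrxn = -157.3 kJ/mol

eq. 1 as written (Fe2O3(s) already on the product side): -824.2 kJ/mol
eq. 2: not needed (C(s) appears nowhere else).
eq. 3 reversed (reverse to put FeO(s) on the reactant side): contributes −x
eq. 4 as written (CuO(s) already on the product side): -157.3 kJ/mol
-709.5 = (-824.2) + (-157.3) − x
x = (-709.5 − (-981.5)) / (-1) = -272.0 kJ/mol

ΔHrxn = -272.0 kJ/mol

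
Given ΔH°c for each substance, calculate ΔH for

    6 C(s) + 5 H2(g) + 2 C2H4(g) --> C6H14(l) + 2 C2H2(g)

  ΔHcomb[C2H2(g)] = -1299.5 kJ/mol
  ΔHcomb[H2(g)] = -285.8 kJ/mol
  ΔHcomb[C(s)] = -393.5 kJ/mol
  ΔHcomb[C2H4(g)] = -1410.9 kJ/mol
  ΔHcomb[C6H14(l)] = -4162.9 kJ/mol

With combustion enthalpies, reactants minus products:
= [6·(-393.5) + 5·(-285.8) + 2·(-1410.9)] − [1·(-4162.9) + 2·(-1299.5)]
= 150.1 kJ/mol

ΔH = 150.1 kJ/mol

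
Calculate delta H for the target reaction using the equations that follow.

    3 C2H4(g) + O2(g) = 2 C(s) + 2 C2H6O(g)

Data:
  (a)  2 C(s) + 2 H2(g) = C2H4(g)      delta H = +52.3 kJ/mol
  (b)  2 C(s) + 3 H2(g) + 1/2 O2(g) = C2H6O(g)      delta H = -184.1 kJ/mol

delta H = -525.1 kJ/mol

(a) reversed and × 3 (reverse to put C2H4(g) on the reactant side; scale by 3 for the 3 C2H4(g)): (-3)·(+52.3) = -156.9 kJ/mol
(b) × 2 (scale by 2 for the 2 C2H6O(g)): (2)·(-184.1) = -368.2 kJ/mol
Since enthalpy is a state function, delta H = (-156.9) + (-368.2) = -525.1 kJ/mol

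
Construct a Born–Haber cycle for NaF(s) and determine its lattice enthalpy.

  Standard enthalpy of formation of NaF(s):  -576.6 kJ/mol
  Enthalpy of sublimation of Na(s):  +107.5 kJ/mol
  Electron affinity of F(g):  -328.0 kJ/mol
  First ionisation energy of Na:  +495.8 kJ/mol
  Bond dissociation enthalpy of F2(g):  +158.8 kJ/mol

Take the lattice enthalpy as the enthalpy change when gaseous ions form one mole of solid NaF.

ΔHf° = 1·ΔHsub + 1·(ΣIE) + 1/2·D(F2) + 1·EA + U
-576.6 = 1·(+107.5) + 1·(+495.8) + 1/2·(+158.8) + 1·(-328.0) + U
U = -576.6 − (+354.7) = -931.3 kJ/mol

U = -931.3 kJ/mol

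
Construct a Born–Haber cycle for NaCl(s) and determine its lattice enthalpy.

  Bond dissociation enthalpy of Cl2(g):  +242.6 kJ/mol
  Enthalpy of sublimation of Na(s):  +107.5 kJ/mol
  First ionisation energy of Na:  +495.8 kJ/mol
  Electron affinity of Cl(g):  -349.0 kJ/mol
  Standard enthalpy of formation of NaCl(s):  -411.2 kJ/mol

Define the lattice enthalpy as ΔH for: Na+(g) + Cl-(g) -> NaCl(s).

U = -786.8 kJ/mol

ΔHf° = 1·ΔHsub + 1·(ΣIE) + 1/2·D(Cl2) + 1·EA + U
-411.2 = 1·(+107.5) + 1·(+495.8) + 1/2·(+242.6) + 1·(-349.0) + U
U = -411.2 − (+375.6) = -786.8 kJ/mol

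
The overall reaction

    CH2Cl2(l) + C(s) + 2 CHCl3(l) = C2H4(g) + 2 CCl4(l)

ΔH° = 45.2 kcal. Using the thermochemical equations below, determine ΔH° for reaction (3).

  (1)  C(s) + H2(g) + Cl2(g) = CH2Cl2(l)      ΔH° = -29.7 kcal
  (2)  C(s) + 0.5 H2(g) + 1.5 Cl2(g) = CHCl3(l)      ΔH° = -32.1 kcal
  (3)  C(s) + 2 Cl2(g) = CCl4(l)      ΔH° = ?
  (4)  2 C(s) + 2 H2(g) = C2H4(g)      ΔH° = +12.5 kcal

(1) reversed (reverse to put CH2Cl2(l) on the reactant side): +29.7 kcal
(2) reversed and × 2 (reverse to put CHCl3(l) on the reactant side; scale by 2 for the 2 CHCl3(l)): (-2)·(-32.1) = +64.2 kcal
(3) × 2 (×2 to match 2 CCl4(l) in the target): contributes 2·x
(4) as written (C2H4(g) already on the product side): +12.5 kcal
+45.2 = (+29.7) + (+64.2) + (+12.5) + 2·x
x = (+45.2 − (+106.4)) / (2) = -30.6 kcal

ΔH° = -30.6 kcal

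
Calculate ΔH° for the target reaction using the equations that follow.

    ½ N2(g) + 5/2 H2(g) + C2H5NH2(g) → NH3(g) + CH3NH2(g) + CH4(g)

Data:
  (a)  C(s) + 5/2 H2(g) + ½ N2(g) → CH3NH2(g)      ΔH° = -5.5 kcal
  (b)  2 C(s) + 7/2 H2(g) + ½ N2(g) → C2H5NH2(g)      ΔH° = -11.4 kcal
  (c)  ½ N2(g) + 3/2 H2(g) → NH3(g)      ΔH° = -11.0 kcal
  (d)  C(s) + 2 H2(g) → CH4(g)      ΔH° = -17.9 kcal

(a) as written: -5.5 kcal
(b) reversed: +11.4 kcal
(c) as written: -11.0 kcal
(d) as written: -17.9 kcal
ΔH° = (1)·(-5.5) + (-1)·(-11.4) + (1)·(-11.0) + (1)·(-17.9) = -23.0 kcal

ΔH° = -23.0 kcal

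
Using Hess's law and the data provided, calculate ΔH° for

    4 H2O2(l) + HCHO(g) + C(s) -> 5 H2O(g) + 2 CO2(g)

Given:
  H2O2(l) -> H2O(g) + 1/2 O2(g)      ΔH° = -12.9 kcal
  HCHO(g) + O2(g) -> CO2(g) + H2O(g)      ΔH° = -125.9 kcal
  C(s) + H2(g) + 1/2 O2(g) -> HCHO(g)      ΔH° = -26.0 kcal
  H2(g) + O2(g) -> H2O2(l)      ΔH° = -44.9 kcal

equation 1 × 3: (3)·(-12.9) = -38.7 kcal
equation 2 × 2: (2)·(-125.9) = -251.8 kcal
equation 3 as written: -26.0 kcal
equation 4 reversed: +44.9 kcal
ΔH° = (-38.7) + (-251.8) + (-26.0) + (+44.9) = -271.6 kcal

ΔH° = -271.6 kcal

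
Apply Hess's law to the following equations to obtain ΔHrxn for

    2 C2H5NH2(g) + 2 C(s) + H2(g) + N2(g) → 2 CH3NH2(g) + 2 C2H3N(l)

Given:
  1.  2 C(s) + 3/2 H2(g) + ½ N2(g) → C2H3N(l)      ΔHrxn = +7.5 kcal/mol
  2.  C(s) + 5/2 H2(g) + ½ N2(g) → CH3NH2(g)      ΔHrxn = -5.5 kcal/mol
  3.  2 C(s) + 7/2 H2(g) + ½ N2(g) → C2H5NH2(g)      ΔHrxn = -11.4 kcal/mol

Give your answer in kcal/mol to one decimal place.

eq. 1 × 2: (2)·(+7.5) = +15.0 kcal/mol
eq. 2 × 2: (2)·(-5.5) = -11.0 kcal/mol
eq. 3 reversed and × 2: (-2)·(-11.4) = +22.8 kcal/mol
Since enthalpy is a state function, ΔHrxn = (2)·(+7.5) + (2)·(-5.5) + (-2)·(-11.4) = 26.8 kcal/mol

ΔHrxn = 26.8 kcal/mol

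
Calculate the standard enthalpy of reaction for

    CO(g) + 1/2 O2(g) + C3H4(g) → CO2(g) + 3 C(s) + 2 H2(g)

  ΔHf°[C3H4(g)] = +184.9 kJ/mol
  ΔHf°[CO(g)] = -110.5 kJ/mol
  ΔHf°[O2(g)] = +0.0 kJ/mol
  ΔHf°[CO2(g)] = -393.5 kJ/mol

Products: 1·(-393.5) + 3·(+0.0) + 2·(+0.0) = -393.5
Reactants: 1·(-110.5) + 1/2·(+0.0) + 1·(+184.9) = +74.4
ΔH° = (-393.5) − (+74.4) = -467.9 kJ/mol

ΔH° = -467.9 kJ/mol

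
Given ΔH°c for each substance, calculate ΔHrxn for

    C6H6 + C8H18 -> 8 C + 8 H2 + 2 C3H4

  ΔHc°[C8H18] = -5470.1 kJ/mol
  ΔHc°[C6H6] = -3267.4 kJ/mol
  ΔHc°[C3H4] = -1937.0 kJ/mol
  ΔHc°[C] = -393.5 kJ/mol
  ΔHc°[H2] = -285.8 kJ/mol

Using ΔH = Σ nΔHc°(reactants) − Σ nΔHc°(products):
= [1·(-3267.4) + 1·(-5470.1)] − [8·(-393.5) + 8·(-285.8) + 2·(-1937.0)]
= 570.9 kJ/mol

ΔHrxn = 570.9 kJ/mol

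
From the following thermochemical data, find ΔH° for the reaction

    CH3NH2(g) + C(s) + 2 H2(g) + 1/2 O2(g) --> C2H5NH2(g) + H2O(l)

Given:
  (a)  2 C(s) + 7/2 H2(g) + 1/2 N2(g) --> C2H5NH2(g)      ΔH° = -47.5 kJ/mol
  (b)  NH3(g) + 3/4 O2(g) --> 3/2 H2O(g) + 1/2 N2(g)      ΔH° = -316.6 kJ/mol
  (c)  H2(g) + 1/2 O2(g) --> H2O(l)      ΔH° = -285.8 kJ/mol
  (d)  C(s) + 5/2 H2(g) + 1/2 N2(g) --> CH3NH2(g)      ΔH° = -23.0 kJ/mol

(a) as written (C2H5NH2(g) already on the product side): -47.5 kJ/mol
(b): not needed (H2O(g) appears nowhere else).
(c) as written (H2O(l) already on the product side): -285.8 kJ/mol
(d) reversed (CH3NH2(g) must end up as a reactant): +23.0 kJ/mol
Since enthalpy is a state function, ΔH° = (1)·(-47.5) + (1)·(-285.8) + (-1)·(-23.0) = -310.3 kJ/mol

ΔH° = -310.3 kJ/mol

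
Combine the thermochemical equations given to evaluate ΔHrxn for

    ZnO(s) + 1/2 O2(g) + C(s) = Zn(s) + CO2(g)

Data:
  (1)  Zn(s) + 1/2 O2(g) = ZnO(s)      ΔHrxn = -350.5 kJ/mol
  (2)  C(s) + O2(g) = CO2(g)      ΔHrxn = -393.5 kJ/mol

(1) reversed (ZnO(s) must end up as a reactant): +350.5 kJ/mol
(2) as written (CO2(g) already on the product side): -393.5 kJ/mol
ΔHrxn = (-1)·(-350.5) + (1)·(-393.5) = -43.0 kJ/mol

ΔHrxn = -43.0 kJ/mol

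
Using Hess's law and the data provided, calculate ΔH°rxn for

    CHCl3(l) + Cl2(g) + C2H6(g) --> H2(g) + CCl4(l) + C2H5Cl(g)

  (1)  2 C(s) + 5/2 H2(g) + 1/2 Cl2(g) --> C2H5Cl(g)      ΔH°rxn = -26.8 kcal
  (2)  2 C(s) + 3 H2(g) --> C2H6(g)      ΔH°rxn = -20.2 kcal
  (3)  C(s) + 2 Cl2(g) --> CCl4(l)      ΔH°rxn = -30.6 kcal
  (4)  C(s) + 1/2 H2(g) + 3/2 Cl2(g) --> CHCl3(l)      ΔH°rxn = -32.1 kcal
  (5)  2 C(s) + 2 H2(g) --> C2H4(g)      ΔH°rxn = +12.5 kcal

ΔH°rxn = -5.1 kcal

(1) as written (C2H5Cl(g) already on the product side): -26.8 kcal
(2) reversed (reverse to put C2H6(g) on the reactant side): +20.2 kcal
(3) as written (CCl4(l) already on the product side): -30.6 kcal
(4) reversed (CHCl3(l) must end up as a reactant): +32.1 kcal
(5): not needed (C2H4(g) appears nowhere else).
Since enthalpy is a state function, ΔH°rxn = (1)·(-26.8) + (-1)·(-20.2) + (1)·(-30.6) + (-1)·(-32.1) = -5.1 kcal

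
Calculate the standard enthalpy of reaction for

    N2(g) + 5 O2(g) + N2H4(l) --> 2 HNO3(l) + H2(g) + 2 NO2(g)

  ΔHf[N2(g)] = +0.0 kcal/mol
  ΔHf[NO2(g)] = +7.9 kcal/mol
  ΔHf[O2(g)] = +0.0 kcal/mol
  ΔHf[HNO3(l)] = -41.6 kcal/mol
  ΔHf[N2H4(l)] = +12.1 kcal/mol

Products: 2·(-41.6) + 1·(+0.0) + 2·(+7.9) = -67.4
Reactants: 1·(+0.0) + 5·(+0.0) + 1·(+12.1) = +12.1
ΔH_rxn = (-67.4) − (+12.1) = -79.5 kcal/mol

ΔH_rxn = -79.5 kcal/mol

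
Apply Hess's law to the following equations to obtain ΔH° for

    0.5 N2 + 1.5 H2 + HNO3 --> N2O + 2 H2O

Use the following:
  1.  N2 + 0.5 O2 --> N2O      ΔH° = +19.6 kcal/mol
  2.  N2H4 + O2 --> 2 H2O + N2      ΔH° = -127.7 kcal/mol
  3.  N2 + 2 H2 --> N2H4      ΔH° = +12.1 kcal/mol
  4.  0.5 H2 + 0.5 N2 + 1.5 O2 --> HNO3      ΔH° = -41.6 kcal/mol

ΔH° = -54.4 kcal/mol

eq. 1 as written (N2O already on the product side): +19.6 kcal/mol
eq. 2 as written (H2O already on the product side): -127.7 kcal/mol
eq. 3 as written: +12.1 kcal/mol
eq. 4 reversed (reverse to put HNO3 on the reactant side): +41.6 kcal/mol
ΔH° = (1)·(+19.6) + (1)·(-127.7) + (1)·(+12.1) + (-1)·(-41.6) = -54.4 kcal/mol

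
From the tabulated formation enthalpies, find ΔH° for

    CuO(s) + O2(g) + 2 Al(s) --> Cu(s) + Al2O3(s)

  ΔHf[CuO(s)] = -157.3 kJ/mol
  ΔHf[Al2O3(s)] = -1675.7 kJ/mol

ΔH°rxn = Σ nΔHf°(products) − Σ nΔHf°(reactants).
Products: 1·(+0.0) + 1·(-1675.7) = -1675.7
Reactants: 1·(-157.3) + 1·(+0.0) + 2·(+0.0) = -157.3
ΔH° = (-1675.7) − (-157.3) = -1518.4 kJ/mol

ΔH° = -1518.4 kJ/mol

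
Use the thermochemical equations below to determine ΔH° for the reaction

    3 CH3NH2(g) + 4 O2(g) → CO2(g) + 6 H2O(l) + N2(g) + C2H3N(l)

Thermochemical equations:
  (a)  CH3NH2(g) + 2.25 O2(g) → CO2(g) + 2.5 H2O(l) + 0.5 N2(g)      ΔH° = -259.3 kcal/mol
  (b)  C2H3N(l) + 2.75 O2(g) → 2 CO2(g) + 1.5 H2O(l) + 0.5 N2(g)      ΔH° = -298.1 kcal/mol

(a) × 3 (scale by 3 for the 3 CH3NH2(g)): (3)·(-259.3) = -777.9 kcal/mol
(b) reversed (C2H3N(l) must end up as a product): +298.1 kcal/mol
By Hess's law, ΔH° = (-777.9) + (+298.1) = -479.8 kcal/mol

ΔH° = -479.8 kcal/mol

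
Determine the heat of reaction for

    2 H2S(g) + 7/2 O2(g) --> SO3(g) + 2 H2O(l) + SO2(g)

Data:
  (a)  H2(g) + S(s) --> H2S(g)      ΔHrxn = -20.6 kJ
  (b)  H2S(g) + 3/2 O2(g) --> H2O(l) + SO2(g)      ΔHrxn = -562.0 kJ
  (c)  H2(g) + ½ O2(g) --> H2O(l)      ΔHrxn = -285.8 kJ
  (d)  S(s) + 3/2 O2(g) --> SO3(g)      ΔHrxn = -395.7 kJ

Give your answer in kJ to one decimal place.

(a) reversed: +20.6 kJ
(b) as written: -562.0 kJ
(c) as written: -285.8 kJ
(d) as written: -395.7 kJ
ΔHrxn = (-1)·(-20.6) + (1)·(-562.0) + (1)·(-285.8) + (1)·(-395.7) = -1222.9 kJ

ΔHrxn = -1222.9 kJ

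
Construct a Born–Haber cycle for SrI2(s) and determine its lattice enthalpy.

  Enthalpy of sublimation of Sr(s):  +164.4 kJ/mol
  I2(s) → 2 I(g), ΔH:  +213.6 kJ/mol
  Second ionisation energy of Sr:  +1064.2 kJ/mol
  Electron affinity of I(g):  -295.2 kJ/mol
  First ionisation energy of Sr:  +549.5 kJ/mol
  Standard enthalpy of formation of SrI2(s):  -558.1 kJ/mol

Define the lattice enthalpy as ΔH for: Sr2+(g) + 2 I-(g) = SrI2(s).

U = -1959.4 kJ/mol

ΔHf° = 1·ΔHsub + 1·(ΣIE) + 1·D(I2) + 2·EA + U
-558.1 = 1·(+164.4) + 1·(+1613.7) + 1·(+213.6) + 2·(-295.2) + U
U = -558.1 − (+1401.3) = -1959.4 kJ/mol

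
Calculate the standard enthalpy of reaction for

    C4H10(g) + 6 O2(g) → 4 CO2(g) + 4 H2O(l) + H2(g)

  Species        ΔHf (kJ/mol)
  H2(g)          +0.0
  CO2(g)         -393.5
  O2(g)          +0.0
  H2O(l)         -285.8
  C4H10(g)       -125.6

ΔH°rxn = Σ nΔHf°(products) − Σ nΔHf°(reactants).
Products: 4·(-393.5) + 4·(-285.8) + 1·(+0.0) = -2717.2
Reactants: 1·(-125.6) + 6·(+0.0) = -125.6
ΔHrxn = (-2717.2) − (-125.6) = -2591.6 kJ/mol

ΔHrxn = -2591.6 kJ/mol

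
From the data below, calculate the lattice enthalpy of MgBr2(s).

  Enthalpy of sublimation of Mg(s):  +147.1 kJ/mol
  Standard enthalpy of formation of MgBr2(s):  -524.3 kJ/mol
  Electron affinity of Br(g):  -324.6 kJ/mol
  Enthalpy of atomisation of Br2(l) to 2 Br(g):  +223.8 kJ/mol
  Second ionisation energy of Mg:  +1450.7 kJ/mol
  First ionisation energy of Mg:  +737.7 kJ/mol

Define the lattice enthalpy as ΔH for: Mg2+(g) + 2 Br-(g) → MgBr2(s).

U = -2434.4 kJ/mol

ΔHf° = 1·ΔHsub + 1·(ΣIE) + 1·D(Br2) + 2·EA + U
-524.3 = 1·(+147.1) + 1·(+2188.4) + 1·(+223.8) + 2·(-324.6) + U
U = -524.3 − (+1910.1) = -2434.4 kJ/mol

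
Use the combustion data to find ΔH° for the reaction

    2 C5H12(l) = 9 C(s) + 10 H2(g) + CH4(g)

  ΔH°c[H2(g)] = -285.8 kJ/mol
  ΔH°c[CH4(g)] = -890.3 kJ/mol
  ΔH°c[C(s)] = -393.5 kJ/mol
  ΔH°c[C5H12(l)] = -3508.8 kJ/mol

With combustion enthalpies, reactants minus products:
= [2·(-3508.8)] − [9·(-393.5) + 10·(-285.8) + 1·(-890.3)]
= 272.2 kJ/mol

ΔH° = 272.2 kJ/mol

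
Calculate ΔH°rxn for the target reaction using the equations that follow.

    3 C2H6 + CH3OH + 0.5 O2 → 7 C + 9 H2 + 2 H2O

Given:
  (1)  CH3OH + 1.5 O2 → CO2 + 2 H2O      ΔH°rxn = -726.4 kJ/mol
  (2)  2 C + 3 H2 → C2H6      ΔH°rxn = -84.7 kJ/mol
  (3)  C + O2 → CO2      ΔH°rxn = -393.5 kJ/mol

ΔH°rxn = -78.8 kJ/mol

(1) as written (CH3OH already on the reactant side): -726.4 kJ/mol
(2) reversed and × 3 (reverse to put C2H6 on the reactant side; ×3 to match 3 C2H6 in the target): (-3)·(-84.7) = +254.1 kJ/mol
(3) reversed: +393.5 kJ/mol
ΔH°rxn = (1)·(-726.4) + (-3)·(-84.7) + (-1)·(-393.5) = -78.8 kJ/mol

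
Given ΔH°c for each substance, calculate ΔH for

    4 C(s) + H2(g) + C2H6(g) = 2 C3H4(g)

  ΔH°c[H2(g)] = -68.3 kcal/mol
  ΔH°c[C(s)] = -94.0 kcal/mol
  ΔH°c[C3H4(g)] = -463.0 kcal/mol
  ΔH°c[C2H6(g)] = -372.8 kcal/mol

ΔH = 108.9 kcal/mol

Using ΔH = Σ nΔHc°(reactants) − Σ nΔHc°(products):
= [4·(-94.0) + 1·(-68.3) + 1·(-372.8)] − [2·(-463.0)]
= 108.9 kcal/mol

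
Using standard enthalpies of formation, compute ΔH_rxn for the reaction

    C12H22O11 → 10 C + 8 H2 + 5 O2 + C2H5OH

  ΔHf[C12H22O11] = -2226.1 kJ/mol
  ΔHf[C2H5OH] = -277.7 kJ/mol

ΔH_rxn = 1948.4 kJ/mol

Products: 10·(+0.0) + 8·(+0.0) + 5·(+0.0) + 1·(-277.7) = -277.7
Reactants: 1·(-2226.1) = -2226.1
ΔH_rxn = (-277.7) − (-2226.1) = 1948.4 kJ/mol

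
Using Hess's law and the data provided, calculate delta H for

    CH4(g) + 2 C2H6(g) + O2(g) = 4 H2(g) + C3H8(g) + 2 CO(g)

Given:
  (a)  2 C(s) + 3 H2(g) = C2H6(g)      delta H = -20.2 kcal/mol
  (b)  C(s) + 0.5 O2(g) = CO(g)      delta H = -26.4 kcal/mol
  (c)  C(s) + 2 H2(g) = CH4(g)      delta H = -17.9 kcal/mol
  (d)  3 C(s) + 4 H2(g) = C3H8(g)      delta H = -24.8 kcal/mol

(a) reversed and × 2 (C2H6(g) must end up as a reactant; ×2 to match 2 C2H6(g) in the target): (-2)·(-20.2) = +40.4 kcal/mol
(b) × 2 (scale by 2 for the 2 CO(g)): (2)·(-26.4) = -52.8 kcal/mol
(c) reversed (CH4(g) must end up as a reactant): +17.9 kcal/mol
(d) as written (C3H8(g) already on the product side): -24.8 kcal/mol
Combining the equations, delta H = (-2)·(-20.2) + (2)·(-26.4) + (-1)·(-17.9) + (1)·(-24.8) = -19.3 kcal/mol

delta H = -19.3 kcal/mol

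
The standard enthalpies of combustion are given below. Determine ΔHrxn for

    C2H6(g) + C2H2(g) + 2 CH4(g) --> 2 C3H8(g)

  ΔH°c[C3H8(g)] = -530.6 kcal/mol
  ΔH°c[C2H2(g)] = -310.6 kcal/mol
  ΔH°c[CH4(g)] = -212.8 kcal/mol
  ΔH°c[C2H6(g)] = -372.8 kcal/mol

Using ΔH = Σ nΔHc°(reactants) − Σ nΔHc°(products):
= [1·(-372.8) + 1·(-310.6) + 2·(-212.8)] − [2·(-530.6)]
= -47.8 kcal/mol

ΔHrxn = -47.8 kcal/mol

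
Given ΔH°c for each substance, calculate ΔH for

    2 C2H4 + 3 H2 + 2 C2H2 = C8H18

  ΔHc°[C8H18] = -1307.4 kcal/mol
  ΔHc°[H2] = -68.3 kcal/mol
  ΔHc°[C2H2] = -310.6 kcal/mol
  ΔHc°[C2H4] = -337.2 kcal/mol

ΔH = -193.1 kcal/mol

With combustion enthalpies, reactants minus products:
= [2·(-337.2) + 3·(-68.3) + 2·(-310.6)] − [1·(-1307.4)]
= -193.1 kcal/mol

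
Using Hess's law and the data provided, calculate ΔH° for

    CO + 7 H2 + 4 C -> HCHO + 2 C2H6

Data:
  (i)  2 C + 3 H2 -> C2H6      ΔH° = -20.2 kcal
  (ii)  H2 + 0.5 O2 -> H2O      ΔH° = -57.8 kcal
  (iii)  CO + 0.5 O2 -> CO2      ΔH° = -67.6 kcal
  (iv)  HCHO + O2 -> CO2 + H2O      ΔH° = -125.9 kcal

(i) × 2: (2)·(-20.2) = -40.4 kcal
(ii) as written: -57.8 kcal
(iii) as written: -67.6 kcal
(iv) reversed: +125.9 kcal
By Hess's law, ΔH° = (2)·(-20.2) + (1)·(-57.8) + (1)·(-67.6) + (-1)·(-125.9) = -39.9 kcal

ΔH° = -39.9 kcal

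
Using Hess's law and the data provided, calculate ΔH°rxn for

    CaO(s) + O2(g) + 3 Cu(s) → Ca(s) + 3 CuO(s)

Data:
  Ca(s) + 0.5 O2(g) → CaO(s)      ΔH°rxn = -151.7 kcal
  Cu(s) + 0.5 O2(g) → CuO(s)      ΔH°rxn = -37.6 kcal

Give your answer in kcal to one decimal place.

ΔH°rxn = 38.9 kcal

equation 1 reversed (reverse to put CaO(s) on the reactant side): +151.7 kcal
equation 2 × 3 (scale by 3 for the 3 CuO(s)): (3)·(-37.6) = -112.8 kcal
ΔH°rxn = (-1)·(-151.7) + (3)·(-37.6) = 38.9 kcal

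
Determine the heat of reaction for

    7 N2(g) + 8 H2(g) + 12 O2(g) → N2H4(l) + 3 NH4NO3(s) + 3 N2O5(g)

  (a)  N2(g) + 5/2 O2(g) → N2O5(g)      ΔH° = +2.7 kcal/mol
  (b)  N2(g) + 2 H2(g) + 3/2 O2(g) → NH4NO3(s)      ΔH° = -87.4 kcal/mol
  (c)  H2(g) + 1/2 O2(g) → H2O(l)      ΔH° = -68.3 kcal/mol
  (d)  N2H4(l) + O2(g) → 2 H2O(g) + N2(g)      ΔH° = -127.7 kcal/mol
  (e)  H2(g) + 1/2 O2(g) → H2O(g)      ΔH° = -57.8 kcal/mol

ΔH° = -242.0 kcal/mol

(a) × 3 (scale by 3 for the 3 N2O5(g)): (3)·(+2.7) = +8.1 kcal/mol
(b) × 3 (×3 to match 3 NH4NO3(s) in the target): (3)·(-87.4) = -262.2 kcal/mol
(c): not needed (H2O(l) appears nowhere else).
(d) reversed (N2H4(l) must end up as a product): +127.7 kcal/mol
(e) × 2: (2)·(-57.8) = -115.6 kcal/mol
By Hess's law, ΔH° = (+8.1) + (-262.2) + (+127.7) + (-115.6) = -242.0 kcal/mol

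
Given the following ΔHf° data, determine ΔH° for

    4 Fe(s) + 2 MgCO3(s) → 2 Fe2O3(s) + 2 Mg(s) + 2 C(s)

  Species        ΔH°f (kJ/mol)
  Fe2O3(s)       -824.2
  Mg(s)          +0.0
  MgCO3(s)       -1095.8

ΔH° = 543.2 kJ/mol

Products: 2·(-824.2) + 2·(+0.0) + 2·(+0.0) = -1648.4
Reactants: 4·(+0.0) + 2·(-1095.8) = -2191.6
ΔH° = (-1648.4) − (-2191.6) = 543.2 kJ/mol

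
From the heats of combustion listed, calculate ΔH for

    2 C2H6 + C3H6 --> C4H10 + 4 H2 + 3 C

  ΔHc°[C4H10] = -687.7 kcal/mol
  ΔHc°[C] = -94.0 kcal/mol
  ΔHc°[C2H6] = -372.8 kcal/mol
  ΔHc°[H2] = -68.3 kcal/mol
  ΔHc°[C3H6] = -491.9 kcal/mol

With combustion enthalpies, reactants minus products:
= [2·(-372.8) + 1·(-491.9)] − [1·(-687.7) + 4·(-68.3) + 3·(-94.0)]
= 5.4 kcal/mol

ΔH = 5.4 kcal/mol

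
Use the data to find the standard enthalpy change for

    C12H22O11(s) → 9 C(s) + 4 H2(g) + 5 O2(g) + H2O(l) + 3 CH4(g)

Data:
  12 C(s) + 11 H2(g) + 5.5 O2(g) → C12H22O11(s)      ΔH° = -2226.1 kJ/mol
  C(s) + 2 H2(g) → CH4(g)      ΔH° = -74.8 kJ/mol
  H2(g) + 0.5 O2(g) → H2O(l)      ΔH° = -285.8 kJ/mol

equation 1 reversed: +2226.1 kJ/mol
equation 2 × 3: (3)·(-74.8) = -224.4 kJ/mol
equation 3 as written: -285.8 kJ/mol
ΔH° = (-1)·(-2226.1) + (3)·(-74.8) + (1)·(-285.8) = 1715.9 kJ/mol

ΔH° = 1715.9 kJ/mol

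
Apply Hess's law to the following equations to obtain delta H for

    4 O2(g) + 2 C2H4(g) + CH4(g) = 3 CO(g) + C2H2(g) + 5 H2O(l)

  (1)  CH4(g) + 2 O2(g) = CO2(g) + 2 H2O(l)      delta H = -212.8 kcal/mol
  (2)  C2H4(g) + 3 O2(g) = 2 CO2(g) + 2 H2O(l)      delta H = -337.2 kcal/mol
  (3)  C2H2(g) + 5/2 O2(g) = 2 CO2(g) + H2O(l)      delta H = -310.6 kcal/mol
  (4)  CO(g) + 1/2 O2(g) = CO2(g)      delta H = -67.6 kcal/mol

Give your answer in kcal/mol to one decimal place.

(1) as written (CH4(g) already on the reactant side): -212.8 kcal/mol
(2) × 2 (scale by 2 for the 2 C2H4(g)): (2)·(-337.2) = -674.4 kcal/mol
(3) reversed (C2H2(g) must end up as a product): +310.6 kcal/mol
(4) reversed and × 3 (CO(g) must end up as a product; scale by 3 for the 3 CO(g)): (-3)·(-67.6) = +202.8 kcal/mol
delta H = (-212.8) + (-674.4) + (+310.6) + (+202.8) = -373.8 kcal/mol

delta H = -373.8 kcal/mol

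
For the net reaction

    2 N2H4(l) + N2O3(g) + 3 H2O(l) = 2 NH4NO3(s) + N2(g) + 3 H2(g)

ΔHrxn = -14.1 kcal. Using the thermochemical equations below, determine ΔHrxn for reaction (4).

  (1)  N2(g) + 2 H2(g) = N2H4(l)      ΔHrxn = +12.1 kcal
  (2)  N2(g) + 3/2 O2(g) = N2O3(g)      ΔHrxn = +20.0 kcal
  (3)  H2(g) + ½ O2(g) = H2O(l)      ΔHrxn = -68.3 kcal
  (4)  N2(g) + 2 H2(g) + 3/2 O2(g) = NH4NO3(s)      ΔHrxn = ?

(1) reversed and × 2: (-2)·(+12.1) = -24.2 kcal
(2) reversed: -20.0 kcal
(3) reversed and × 3: (-3)·(-68.3) = +204.9 kcal
(4) × 2: contributes 2·x
-14.1 = (-24.2) + (-20.0) + (+204.9) + 2·x
x = (-14.1 − (+160.7)) / (2) = -87.4 kcal

ΔHrxn = -87.4 kcal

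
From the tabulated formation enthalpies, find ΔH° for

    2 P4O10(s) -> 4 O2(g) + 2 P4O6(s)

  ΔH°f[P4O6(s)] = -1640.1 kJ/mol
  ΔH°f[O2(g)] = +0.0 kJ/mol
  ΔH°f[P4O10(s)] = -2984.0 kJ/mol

Products: 4·(+0.0) + 2·(-1640.1) = -3280.2
Reactants: 2·(-2984.0) = -5968.0
ΔH° = (-3280.2) − (-5968.0) = 2687.8 kJ/mol

ΔH° = 2687.8 kJ/mol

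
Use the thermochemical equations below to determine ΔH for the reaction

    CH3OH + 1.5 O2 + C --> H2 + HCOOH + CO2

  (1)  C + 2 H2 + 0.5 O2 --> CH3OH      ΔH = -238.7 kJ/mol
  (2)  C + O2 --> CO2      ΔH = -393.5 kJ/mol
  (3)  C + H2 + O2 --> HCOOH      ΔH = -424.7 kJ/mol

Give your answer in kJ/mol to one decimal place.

ΔH = -579.5 kJ/mol

(1) reversed: +238.7 kJ/mol
(2) as written: -393.5 kJ/mol
(3) as written: -424.7 kJ/mol
ΔH = (+238.7) + (-393.5) + (-424.7) = -579.5 kJ/mol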